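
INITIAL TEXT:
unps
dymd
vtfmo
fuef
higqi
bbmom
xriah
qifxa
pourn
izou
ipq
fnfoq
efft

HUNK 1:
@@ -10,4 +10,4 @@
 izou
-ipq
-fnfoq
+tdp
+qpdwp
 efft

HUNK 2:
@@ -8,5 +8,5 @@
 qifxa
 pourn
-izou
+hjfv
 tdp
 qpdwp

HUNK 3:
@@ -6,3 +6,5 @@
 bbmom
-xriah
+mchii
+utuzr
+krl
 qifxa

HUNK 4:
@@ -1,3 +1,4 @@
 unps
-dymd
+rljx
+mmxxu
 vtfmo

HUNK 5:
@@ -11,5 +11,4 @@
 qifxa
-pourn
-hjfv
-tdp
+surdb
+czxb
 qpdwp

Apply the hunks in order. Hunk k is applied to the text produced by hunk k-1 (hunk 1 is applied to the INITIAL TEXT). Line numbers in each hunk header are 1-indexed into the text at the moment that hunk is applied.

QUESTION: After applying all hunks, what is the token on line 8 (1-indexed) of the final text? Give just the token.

Answer: mchii

Derivation:
Hunk 1: at line 10 remove [ipq,fnfoq] add [tdp,qpdwp] -> 13 lines: unps dymd vtfmo fuef higqi bbmom xriah qifxa pourn izou tdp qpdwp efft
Hunk 2: at line 8 remove [izou] add [hjfv] -> 13 lines: unps dymd vtfmo fuef higqi bbmom xriah qifxa pourn hjfv tdp qpdwp efft
Hunk 3: at line 6 remove [xriah] add [mchii,utuzr,krl] -> 15 lines: unps dymd vtfmo fuef higqi bbmom mchii utuzr krl qifxa pourn hjfv tdp qpdwp efft
Hunk 4: at line 1 remove [dymd] add [rljx,mmxxu] -> 16 lines: unps rljx mmxxu vtfmo fuef higqi bbmom mchii utuzr krl qifxa pourn hjfv tdp qpdwp efft
Hunk 5: at line 11 remove [pourn,hjfv,tdp] add [surdb,czxb] -> 15 lines: unps rljx mmxxu vtfmo fuef higqi bbmom mchii utuzr krl qifxa surdb czxb qpdwp efft
Final line 8: mchii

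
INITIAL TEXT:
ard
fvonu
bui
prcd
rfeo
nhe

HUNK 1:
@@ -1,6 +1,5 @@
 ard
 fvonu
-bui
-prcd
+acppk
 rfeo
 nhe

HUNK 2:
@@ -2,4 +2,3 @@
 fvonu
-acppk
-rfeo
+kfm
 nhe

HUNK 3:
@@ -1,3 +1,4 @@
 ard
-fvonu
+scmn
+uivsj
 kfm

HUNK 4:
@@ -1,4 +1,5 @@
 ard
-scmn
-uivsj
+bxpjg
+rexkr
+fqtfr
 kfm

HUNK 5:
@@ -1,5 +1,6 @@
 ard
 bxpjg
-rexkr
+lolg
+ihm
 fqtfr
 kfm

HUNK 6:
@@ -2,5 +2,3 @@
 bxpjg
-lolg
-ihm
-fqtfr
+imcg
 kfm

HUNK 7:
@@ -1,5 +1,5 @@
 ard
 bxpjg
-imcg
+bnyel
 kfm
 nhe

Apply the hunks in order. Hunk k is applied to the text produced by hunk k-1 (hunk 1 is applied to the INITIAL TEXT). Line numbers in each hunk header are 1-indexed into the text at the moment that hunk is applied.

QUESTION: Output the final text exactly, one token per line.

Answer: ard
bxpjg
bnyel
kfm
nhe

Derivation:
Hunk 1: at line 1 remove [bui,prcd] add [acppk] -> 5 lines: ard fvonu acppk rfeo nhe
Hunk 2: at line 2 remove [acppk,rfeo] add [kfm] -> 4 lines: ard fvonu kfm nhe
Hunk 3: at line 1 remove [fvonu] add [scmn,uivsj] -> 5 lines: ard scmn uivsj kfm nhe
Hunk 4: at line 1 remove [scmn,uivsj] add [bxpjg,rexkr,fqtfr] -> 6 lines: ard bxpjg rexkr fqtfr kfm nhe
Hunk 5: at line 1 remove [rexkr] add [lolg,ihm] -> 7 lines: ard bxpjg lolg ihm fqtfr kfm nhe
Hunk 6: at line 2 remove [lolg,ihm,fqtfr] add [imcg] -> 5 lines: ard bxpjg imcg kfm nhe
Hunk 7: at line 1 remove [imcg] add [bnyel] -> 5 lines: ard bxpjg bnyel kfm nhe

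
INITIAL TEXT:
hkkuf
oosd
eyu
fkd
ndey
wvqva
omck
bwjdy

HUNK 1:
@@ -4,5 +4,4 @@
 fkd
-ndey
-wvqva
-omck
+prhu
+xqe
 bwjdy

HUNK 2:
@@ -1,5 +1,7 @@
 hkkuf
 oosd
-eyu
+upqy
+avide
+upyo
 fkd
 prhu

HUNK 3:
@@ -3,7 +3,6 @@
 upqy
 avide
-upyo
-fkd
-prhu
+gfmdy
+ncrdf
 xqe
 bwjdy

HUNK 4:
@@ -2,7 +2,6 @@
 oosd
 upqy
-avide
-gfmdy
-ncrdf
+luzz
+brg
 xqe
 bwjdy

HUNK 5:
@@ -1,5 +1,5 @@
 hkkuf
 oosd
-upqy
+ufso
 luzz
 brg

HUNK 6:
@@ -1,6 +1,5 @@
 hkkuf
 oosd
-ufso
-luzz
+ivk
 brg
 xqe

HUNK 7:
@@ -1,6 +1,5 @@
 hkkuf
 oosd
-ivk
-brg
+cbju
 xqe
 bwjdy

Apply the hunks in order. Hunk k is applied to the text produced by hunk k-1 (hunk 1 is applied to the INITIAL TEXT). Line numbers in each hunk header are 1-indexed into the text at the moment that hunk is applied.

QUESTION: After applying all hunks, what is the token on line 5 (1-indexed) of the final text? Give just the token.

Answer: bwjdy

Derivation:
Hunk 1: at line 4 remove [ndey,wvqva,omck] add [prhu,xqe] -> 7 lines: hkkuf oosd eyu fkd prhu xqe bwjdy
Hunk 2: at line 1 remove [eyu] add [upqy,avide,upyo] -> 9 lines: hkkuf oosd upqy avide upyo fkd prhu xqe bwjdy
Hunk 3: at line 3 remove [upyo,fkd,prhu] add [gfmdy,ncrdf] -> 8 lines: hkkuf oosd upqy avide gfmdy ncrdf xqe bwjdy
Hunk 4: at line 2 remove [avide,gfmdy,ncrdf] add [luzz,brg] -> 7 lines: hkkuf oosd upqy luzz brg xqe bwjdy
Hunk 5: at line 1 remove [upqy] add [ufso] -> 7 lines: hkkuf oosd ufso luzz brg xqe bwjdy
Hunk 6: at line 1 remove [ufso,luzz] add [ivk] -> 6 lines: hkkuf oosd ivk brg xqe bwjdy
Hunk 7: at line 1 remove [ivk,brg] add [cbju] -> 5 lines: hkkuf oosd cbju xqe bwjdy
Final line 5: bwjdy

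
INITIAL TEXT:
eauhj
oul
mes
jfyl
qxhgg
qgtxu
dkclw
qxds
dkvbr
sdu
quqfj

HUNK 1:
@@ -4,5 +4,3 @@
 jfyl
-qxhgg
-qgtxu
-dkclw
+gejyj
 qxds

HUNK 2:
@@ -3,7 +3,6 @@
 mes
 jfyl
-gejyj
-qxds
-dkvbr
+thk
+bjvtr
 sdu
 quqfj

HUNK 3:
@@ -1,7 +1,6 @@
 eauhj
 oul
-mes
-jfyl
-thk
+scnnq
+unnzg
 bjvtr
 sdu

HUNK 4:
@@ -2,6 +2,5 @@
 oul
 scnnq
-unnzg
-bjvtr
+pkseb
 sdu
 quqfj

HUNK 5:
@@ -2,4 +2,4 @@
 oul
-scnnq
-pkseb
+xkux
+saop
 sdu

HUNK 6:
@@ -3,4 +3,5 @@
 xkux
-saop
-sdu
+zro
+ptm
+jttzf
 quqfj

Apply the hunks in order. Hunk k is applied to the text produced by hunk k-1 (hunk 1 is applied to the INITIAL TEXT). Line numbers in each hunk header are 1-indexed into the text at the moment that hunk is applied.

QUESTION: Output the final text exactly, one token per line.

Answer: eauhj
oul
xkux
zro
ptm
jttzf
quqfj

Derivation:
Hunk 1: at line 4 remove [qxhgg,qgtxu,dkclw] add [gejyj] -> 9 lines: eauhj oul mes jfyl gejyj qxds dkvbr sdu quqfj
Hunk 2: at line 3 remove [gejyj,qxds,dkvbr] add [thk,bjvtr] -> 8 lines: eauhj oul mes jfyl thk bjvtr sdu quqfj
Hunk 3: at line 1 remove [mes,jfyl,thk] add [scnnq,unnzg] -> 7 lines: eauhj oul scnnq unnzg bjvtr sdu quqfj
Hunk 4: at line 2 remove [unnzg,bjvtr] add [pkseb] -> 6 lines: eauhj oul scnnq pkseb sdu quqfj
Hunk 5: at line 2 remove [scnnq,pkseb] add [xkux,saop] -> 6 lines: eauhj oul xkux saop sdu quqfj
Hunk 6: at line 3 remove [saop,sdu] add [zro,ptm,jttzf] -> 7 lines: eauhj oul xkux zro ptm jttzf quqfj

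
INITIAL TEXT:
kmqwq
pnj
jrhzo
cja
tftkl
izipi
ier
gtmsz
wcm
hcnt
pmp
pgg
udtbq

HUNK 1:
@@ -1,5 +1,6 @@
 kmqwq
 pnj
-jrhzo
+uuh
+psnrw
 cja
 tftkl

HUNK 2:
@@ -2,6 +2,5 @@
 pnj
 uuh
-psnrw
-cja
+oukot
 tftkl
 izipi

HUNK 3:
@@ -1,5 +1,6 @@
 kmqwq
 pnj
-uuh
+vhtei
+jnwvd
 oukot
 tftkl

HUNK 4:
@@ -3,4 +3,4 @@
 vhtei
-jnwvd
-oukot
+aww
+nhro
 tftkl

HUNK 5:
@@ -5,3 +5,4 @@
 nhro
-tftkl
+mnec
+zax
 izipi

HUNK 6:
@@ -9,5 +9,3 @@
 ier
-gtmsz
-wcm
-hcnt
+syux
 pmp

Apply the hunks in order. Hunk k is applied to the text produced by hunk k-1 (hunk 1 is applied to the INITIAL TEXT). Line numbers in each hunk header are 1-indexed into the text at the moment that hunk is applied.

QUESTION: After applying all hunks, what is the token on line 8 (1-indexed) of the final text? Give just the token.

Answer: izipi

Derivation:
Hunk 1: at line 1 remove [jrhzo] add [uuh,psnrw] -> 14 lines: kmqwq pnj uuh psnrw cja tftkl izipi ier gtmsz wcm hcnt pmp pgg udtbq
Hunk 2: at line 2 remove [psnrw,cja] add [oukot] -> 13 lines: kmqwq pnj uuh oukot tftkl izipi ier gtmsz wcm hcnt pmp pgg udtbq
Hunk 3: at line 1 remove [uuh] add [vhtei,jnwvd] -> 14 lines: kmqwq pnj vhtei jnwvd oukot tftkl izipi ier gtmsz wcm hcnt pmp pgg udtbq
Hunk 4: at line 3 remove [jnwvd,oukot] add [aww,nhro] -> 14 lines: kmqwq pnj vhtei aww nhro tftkl izipi ier gtmsz wcm hcnt pmp pgg udtbq
Hunk 5: at line 5 remove [tftkl] add [mnec,zax] -> 15 lines: kmqwq pnj vhtei aww nhro mnec zax izipi ier gtmsz wcm hcnt pmp pgg udtbq
Hunk 6: at line 9 remove [gtmsz,wcm,hcnt] add [syux] -> 13 lines: kmqwq pnj vhtei aww nhro mnec zax izipi ier syux pmp pgg udtbq
Final line 8: izipi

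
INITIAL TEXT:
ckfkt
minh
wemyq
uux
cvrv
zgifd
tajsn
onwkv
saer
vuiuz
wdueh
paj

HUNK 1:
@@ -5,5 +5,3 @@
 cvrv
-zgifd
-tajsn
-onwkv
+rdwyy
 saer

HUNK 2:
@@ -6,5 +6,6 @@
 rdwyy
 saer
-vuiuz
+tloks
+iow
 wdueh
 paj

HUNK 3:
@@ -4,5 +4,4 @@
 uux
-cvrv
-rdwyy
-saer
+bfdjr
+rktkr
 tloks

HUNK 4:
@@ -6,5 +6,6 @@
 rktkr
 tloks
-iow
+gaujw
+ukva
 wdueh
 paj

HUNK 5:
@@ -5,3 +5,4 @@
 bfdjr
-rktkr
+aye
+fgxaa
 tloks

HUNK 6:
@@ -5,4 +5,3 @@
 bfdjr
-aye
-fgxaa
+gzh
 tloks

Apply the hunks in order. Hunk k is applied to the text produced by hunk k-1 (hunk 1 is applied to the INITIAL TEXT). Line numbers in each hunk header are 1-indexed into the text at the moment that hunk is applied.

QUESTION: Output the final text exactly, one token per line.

Hunk 1: at line 5 remove [zgifd,tajsn,onwkv] add [rdwyy] -> 10 lines: ckfkt minh wemyq uux cvrv rdwyy saer vuiuz wdueh paj
Hunk 2: at line 6 remove [vuiuz] add [tloks,iow] -> 11 lines: ckfkt minh wemyq uux cvrv rdwyy saer tloks iow wdueh paj
Hunk 3: at line 4 remove [cvrv,rdwyy,saer] add [bfdjr,rktkr] -> 10 lines: ckfkt minh wemyq uux bfdjr rktkr tloks iow wdueh paj
Hunk 4: at line 6 remove [iow] add [gaujw,ukva] -> 11 lines: ckfkt minh wemyq uux bfdjr rktkr tloks gaujw ukva wdueh paj
Hunk 5: at line 5 remove [rktkr] add [aye,fgxaa] -> 12 lines: ckfkt minh wemyq uux bfdjr aye fgxaa tloks gaujw ukva wdueh paj
Hunk 6: at line 5 remove [aye,fgxaa] add [gzh] -> 11 lines: ckfkt minh wemyq uux bfdjr gzh tloks gaujw ukva wdueh paj

Answer: ckfkt
minh
wemyq
uux
bfdjr
gzh
tloks
gaujw
ukva
wdueh
paj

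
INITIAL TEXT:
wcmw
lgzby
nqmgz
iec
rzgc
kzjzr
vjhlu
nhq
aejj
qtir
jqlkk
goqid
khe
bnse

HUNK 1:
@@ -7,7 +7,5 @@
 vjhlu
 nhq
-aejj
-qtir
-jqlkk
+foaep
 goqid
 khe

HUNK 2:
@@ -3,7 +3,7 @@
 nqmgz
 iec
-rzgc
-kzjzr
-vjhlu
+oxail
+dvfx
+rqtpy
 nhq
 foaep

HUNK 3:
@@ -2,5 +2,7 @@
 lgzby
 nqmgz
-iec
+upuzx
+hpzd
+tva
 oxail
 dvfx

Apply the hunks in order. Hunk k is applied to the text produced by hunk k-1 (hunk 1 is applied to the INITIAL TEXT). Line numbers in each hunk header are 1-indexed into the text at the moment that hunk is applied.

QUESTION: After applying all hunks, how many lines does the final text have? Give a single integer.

Answer: 14

Derivation:
Hunk 1: at line 7 remove [aejj,qtir,jqlkk] add [foaep] -> 12 lines: wcmw lgzby nqmgz iec rzgc kzjzr vjhlu nhq foaep goqid khe bnse
Hunk 2: at line 3 remove [rzgc,kzjzr,vjhlu] add [oxail,dvfx,rqtpy] -> 12 lines: wcmw lgzby nqmgz iec oxail dvfx rqtpy nhq foaep goqid khe bnse
Hunk 3: at line 2 remove [iec] add [upuzx,hpzd,tva] -> 14 lines: wcmw lgzby nqmgz upuzx hpzd tva oxail dvfx rqtpy nhq foaep goqid khe bnse
Final line count: 14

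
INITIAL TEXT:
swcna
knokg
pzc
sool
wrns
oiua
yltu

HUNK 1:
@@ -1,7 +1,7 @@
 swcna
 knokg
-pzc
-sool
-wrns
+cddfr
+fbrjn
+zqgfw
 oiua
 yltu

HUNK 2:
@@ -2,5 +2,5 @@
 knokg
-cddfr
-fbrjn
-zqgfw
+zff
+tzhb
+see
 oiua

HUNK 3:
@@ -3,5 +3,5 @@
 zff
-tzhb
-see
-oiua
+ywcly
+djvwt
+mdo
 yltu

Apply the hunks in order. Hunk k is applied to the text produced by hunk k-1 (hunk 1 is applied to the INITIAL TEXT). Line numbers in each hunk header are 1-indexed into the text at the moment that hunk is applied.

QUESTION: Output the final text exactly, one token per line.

Hunk 1: at line 1 remove [pzc,sool,wrns] add [cddfr,fbrjn,zqgfw] -> 7 lines: swcna knokg cddfr fbrjn zqgfw oiua yltu
Hunk 2: at line 2 remove [cddfr,fbrjn,zqgfw] add [zff,tzhb,see] -> 7 lines: swcna knokg zff tzhb see oiua yltu
Hunk 3: at line 3 remove [tzhb,see,oiua] add [ywcly,djvwt,mdo] -> 7 lines: swcna knokg zff ywcly djvwt mdo yltu

Answer: swcna
knokg
zff
ywcly
djvwt
mdo
yltu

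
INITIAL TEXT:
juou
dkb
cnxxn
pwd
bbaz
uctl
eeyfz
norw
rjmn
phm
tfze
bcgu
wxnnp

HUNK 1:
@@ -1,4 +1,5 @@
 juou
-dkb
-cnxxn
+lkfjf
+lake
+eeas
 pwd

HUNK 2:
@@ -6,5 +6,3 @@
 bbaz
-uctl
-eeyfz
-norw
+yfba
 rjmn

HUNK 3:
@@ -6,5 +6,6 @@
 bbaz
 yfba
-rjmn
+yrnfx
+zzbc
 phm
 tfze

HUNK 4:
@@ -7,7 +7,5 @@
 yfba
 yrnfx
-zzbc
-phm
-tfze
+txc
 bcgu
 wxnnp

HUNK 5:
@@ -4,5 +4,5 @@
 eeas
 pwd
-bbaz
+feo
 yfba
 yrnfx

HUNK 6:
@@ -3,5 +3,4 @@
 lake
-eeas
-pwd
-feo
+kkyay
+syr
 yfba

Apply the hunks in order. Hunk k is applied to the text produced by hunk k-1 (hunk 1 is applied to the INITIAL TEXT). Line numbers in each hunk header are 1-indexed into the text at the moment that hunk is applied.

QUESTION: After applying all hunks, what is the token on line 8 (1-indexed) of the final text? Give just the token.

Hunk 1: at line 1 remove [dkb,cnxxn] add [lkfjf,lake,eeas] -> 14 lines: juou lkfjf lake eeas pwd bbaz uctl eeyfz norw rjmn phm tfze bcgu wxnnp
Hunk 2: at line 6 remove [uctl,eeyfz,norw] add [yfba] -> 12 lines: juou lkfjf lake eeas pwd bbaz yfba rjmn phm tfze bcgu wxnnp
Hunk 3: at line 6 remove [rjmn] add [yrnfx,zzbc] -> 13 lines: juou lkfjf lake eeas pwd bbaz yfba yrnfx zzbc phm tfze bcgu wxnnp
Hunk 4: at line 7 remove [zzbc,phm,tfze] add [txc] -> 11 lines: juou lkfjf lake eeas pwd bbaz yfba yrnfx txc bcgu wxnnp
Hunk 5: at line 4 remove [bbaz] add [feo] -> 11 lines: juou lkfjf lake eeas pwd feo yfba yrnfx txc bcgu wxnnp
Hunk 6: at line 3 remove [eeas,pwd,feo] add [kkyay,syr] -> 10 lines: juou lkfjf lake kkyay syr yfba yrnfx txc bcgu wxnnp
Final line 8: txc

Answer: txc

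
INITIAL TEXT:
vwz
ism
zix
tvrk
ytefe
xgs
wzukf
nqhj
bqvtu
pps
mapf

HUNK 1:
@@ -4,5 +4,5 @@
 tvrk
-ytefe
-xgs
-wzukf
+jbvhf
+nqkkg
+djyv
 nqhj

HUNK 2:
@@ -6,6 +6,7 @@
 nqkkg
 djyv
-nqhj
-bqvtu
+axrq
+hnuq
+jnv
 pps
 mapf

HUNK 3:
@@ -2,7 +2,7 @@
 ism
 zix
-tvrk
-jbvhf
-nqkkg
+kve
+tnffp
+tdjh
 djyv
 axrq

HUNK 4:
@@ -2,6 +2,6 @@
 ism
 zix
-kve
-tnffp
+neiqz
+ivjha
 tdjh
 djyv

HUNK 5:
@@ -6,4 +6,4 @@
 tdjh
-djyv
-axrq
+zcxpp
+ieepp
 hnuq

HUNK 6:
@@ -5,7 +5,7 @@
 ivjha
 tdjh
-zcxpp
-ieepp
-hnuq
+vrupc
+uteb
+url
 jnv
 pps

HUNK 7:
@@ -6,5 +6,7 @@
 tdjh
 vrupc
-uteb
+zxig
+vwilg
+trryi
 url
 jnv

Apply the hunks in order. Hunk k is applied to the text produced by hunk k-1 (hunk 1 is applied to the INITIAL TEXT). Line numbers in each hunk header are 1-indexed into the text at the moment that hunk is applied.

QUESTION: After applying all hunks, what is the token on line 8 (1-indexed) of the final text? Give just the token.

Answer: zxig

Derivation:
Hunk 1: at line 4 remove [ytefe,xgs,wzukf] add [jbvhf,nqkkg,djyv] -> 11 lines: vwz ism zix tvrk jbvhf nqkkg djyv nqhj bqvtu pps mapf
Hunk 2: at line 6 remove [nqhj,bqvtu] add [axrq,hnuq,jnv] -> 12 lines: vwz ism zix tvrk jbvhf nqkkg djyv axrq hnuq jnv pps mapf
Hunk 3: at line 2 remove [tvrk,jbvhf,nqkkg] add [kve,tnffp,tdjh] -> 12 lines: vwz ism zix kve tnffp tdjh djyv axrq hnuq jnv pps mapf
Hunk 4: at line 2 remove [kve,tnffp] add [neiqz,ivjha] -> 12 lines: vwz ism zix neiqz ivjha tdjh djyv axrq hnuq jnv pps mapf
Hunk 5: at line 6 remove [djyv,axrq] add [zcxpp,ieepp] -> 12 lines: vwz ism zix neiqz ivjha tdjh zcxpp ieepp hnuq jnv pps mapf
Hunk 6: at line 5 remove [zcxpp,ieepp,hnuq] add [vrupc,uteb,url] -> 12 lines: vwz ism zix neiqz ivjha tdjh vrupc uteb url jnv pps mapf
Hunk 7: at line 6 remove [uteb] add [zxig,vwilg,trryi] -> 14 lines: vwz ism zix neiqz ivjha tdjh vrupc zxig vwilg trryi url jnv pps mapf
Final line 8: zxig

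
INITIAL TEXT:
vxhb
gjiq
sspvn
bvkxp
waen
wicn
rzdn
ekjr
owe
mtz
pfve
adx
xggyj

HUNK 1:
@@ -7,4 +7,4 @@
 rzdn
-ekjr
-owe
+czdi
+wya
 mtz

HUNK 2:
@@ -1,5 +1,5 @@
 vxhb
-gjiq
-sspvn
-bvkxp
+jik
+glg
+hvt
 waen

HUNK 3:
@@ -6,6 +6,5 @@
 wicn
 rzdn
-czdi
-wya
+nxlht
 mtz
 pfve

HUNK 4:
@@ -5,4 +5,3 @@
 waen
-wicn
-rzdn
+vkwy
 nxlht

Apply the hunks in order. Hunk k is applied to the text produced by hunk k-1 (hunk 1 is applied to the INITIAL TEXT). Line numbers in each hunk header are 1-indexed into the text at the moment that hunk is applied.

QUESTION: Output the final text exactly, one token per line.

Answer: vxhb
jik
glg
hvt
waen
vkwy
nxlht
mtz
pfve
adx
xggyj

Derivation:
Hunk 1: at line 7 remove [ekjr,owe] add [czdi,wya] -> 13 lines: vxhb gjiq sspvn bvkxp waen wicn rzdn czdi wya mtz pfve adx xggyj
Hunk 2: at line 1 remove [gjiq,sspvn,bvkxp] add [jik,glg,hvt] -> 13 lines: vxhb jik glg hvt waen wicn rzdn czdi wya mtz pfve adx xggyj
Hunk 3: at line 6 remove [czdi,wya] add [nxlht] -> 12 lines: vxhb jik glg hvt waen wicn rzdn nxlht mtz pfve adx xggyj
Hunk 4: at line 5 remove [wicn,rzdn] add [vkwy] -> 11 lines: vxhb jik glg hvt waen vkwy nxlht mtz pfve adx xggyj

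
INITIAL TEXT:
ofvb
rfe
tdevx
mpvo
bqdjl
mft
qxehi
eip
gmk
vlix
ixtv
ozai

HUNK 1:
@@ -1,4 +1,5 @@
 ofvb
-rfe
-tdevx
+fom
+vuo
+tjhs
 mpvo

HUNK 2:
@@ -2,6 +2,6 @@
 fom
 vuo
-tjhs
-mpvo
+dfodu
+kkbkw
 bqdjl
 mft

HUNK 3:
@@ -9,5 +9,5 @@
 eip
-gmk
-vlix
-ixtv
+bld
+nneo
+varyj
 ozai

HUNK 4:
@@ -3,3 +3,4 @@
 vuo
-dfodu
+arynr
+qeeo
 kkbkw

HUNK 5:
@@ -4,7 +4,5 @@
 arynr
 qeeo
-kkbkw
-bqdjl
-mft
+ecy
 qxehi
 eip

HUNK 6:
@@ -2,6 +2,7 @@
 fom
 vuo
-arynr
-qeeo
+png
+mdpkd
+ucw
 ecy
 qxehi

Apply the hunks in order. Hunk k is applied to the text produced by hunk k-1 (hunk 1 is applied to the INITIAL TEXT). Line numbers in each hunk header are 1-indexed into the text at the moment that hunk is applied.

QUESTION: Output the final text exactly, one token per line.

Hunk 1: at line 1 remove [rfe,tdevx] add [fom,vuo,tjhs] -> 13 lines: ofvb fom vuo tjhs mpvo bqdjl mft qxehi eip gmk vlix ixtv ozai
Hunk 2: at line 2 remove [tjhs,mpvo] add [dfodu,kkbkw] -> 13 lines: ofvb fom vuo dfodu kkbkw bqdjl mft qxehi eip gmk vlix ixtv ozai
Hunk 3: at line 9 remove [gmk,vlix,ixtv] add [bld,nneo,varyj] -> 13 lines: ofvb fom vuo dfodu kkbkw bqdjl mft qxehi eip bld nneo varyj ozai
Hunk 4: at line 3 remove [dfodu] add [arynr,qeeo] -> 14 lines: ofvb fom vuo arynr qeeo kkbkw bqdjl mft qxehi eip bld nneo varyj ozai
Hunk 5: at line 4 remove [kkbkw,bqdjl,mft] add [ecy] -> 12 lines: ofvb fom vuo arynr qeeo ecy qxehi eip bld nneo varyj ozai
Hunk 6: at line 2 remove [arynr,qeeo] add [png,mdpkd,ucw] -> 13 lines: ofvb fom vuo png mdpkd ucw ecy qxehi eip bld nneo varyj ozai

Answer: ofvb
fom
vuo
png
mdpkd
ucw
ecy
qxehi
eip
bld
nneo
varyj
ozai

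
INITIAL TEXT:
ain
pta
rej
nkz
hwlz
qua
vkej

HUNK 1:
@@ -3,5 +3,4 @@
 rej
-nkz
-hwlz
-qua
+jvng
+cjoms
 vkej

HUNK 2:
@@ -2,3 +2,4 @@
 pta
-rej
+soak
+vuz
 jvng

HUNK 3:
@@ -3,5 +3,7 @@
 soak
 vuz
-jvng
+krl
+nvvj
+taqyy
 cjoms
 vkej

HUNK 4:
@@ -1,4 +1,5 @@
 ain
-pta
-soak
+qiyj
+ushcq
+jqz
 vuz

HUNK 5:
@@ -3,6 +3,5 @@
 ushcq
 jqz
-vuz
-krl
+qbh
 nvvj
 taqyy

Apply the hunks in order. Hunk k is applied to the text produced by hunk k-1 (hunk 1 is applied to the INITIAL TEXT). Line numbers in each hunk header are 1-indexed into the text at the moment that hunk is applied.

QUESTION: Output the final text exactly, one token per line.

Answer: ain
qiyj
ushcq
jqz
qbh
nvvj
taqyy
cjoms
vkej

Derivation:
Hunk 1: at line 3 remove [nkz,hwlz,qua] add [jvng,cjoms] -> 6 lines: ain pta rej jvng cjoms vkej
Hunk 2: at line 2 remove [rej] add [soak,vuz] -> 7 lines: ain pta soak vuz jvng cjoms vkej
Hunk 3: at line 3 remove [jvng] add [krl,nvvj,taqyy] -> 9 lines: ain pta soak vuz krl nvvj taqyy cjoms vkej
Hunk 4: at line 1 remove [pta,soak] add [qiyj,ushcq,jqz] -> 10 lines: ain qiyj ushcq jqz vuz krl nvvj taqyy cjoms vkej
Hunk 5: at line 3 remove [vuz,krl] add [qbh] -> 9 lines: ain qiyj ushcq jqz qbh nvvj taqyy cjoms vkej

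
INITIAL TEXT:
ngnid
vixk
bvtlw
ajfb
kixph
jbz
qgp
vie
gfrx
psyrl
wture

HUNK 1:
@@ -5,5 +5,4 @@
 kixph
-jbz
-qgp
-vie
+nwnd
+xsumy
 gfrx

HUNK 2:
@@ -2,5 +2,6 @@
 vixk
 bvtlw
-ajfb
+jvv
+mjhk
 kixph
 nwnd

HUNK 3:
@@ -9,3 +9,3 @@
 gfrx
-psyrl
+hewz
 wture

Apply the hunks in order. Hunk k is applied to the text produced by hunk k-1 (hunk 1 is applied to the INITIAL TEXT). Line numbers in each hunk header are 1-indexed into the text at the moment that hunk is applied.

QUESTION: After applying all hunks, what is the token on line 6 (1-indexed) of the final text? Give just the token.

Hunk 1: at line 5 remove [jbz,qgp,vie] add [nwnd,xsumy] -> 10 lines: ngnid vixk bvtlw ajfb kixph nwnd xsumy gfrx psyrl wture
Hunk 2: at line 2 remove [ajfb] add [jvv,mjhk] -> 11 lines: ngnid vixk bvtlw jvv mjhk kixph nwnd xsumy gfrx psyrl wture
Hunk 3: at line 9 remove [psyrl] add [hewz] -> 11 lines: ngnid vixk bvtlw jvv mjhk kixph nwnd xsumy gfrx hewz wture
Final line 6: kixph

Answer: kixph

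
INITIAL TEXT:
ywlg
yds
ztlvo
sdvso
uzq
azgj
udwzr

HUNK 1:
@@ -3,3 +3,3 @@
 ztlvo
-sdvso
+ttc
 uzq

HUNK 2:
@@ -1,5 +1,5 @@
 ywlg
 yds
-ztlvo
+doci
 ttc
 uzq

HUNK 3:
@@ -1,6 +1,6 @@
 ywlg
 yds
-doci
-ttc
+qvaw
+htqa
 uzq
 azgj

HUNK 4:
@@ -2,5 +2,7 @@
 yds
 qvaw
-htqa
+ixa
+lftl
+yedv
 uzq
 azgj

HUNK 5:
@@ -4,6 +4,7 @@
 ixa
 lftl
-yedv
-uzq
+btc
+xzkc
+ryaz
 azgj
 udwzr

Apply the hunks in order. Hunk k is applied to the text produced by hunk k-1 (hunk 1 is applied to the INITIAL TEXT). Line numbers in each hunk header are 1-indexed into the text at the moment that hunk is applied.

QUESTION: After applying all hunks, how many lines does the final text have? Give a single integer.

Hunk 1: at line 3 remove [sdvso] add [ttc] -> 7 lines: ywlg yds ztlvo ttc uzq azgj udwzr
Hunk 2: at line 1 remove [ztlvo] add [doci] -> 7 lines: ywlg yds doci ttc uzq azgj udwzr
Hunk 3: at line 1 remove [doci,ttc] add [qvaw,htqa] -> 7 lines: ywlg yds qvaw htqa uzq azgj udwzr
Hunk 4: at line 2 remove [htqa] add [ixa,lftl,yedv] -> 9 lines: ywlg yds qvaw ixa lftl yedv uzq azgj udwzr
Hunk 5: at line 4 remove [yedv,uzq] add [btc,xzkc,ryaz] -> 10 lines: ywlg yds qvaw ixa lftl btc xzkc ryaz azgj udwzr
Final line count: 10

Answer: 10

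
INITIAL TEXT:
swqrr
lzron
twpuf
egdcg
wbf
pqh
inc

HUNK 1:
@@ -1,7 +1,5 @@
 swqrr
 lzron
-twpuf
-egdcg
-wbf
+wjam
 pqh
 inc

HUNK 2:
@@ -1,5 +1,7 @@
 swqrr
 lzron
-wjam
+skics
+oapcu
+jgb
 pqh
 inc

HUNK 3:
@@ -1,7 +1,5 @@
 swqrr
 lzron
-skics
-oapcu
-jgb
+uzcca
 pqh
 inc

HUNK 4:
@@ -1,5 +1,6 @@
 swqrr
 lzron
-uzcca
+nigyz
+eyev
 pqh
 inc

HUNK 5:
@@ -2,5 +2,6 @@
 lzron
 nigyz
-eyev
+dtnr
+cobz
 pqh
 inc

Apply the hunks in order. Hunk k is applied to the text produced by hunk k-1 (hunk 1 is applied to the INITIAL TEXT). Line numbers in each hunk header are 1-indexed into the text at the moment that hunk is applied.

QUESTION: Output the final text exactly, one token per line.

Hunk 1: at line 1 remove [twpuf,egdcg,wbf] add [wjam] -> 5 lines: swqrr lzron wjam pqh inc
Hunk 2: at line 1 remove [wjam] add [skics,oapcu,jgb] -> 7 lines: swqrr lzron skics oapcu jgb pqh inc
Hunk 3: at line 1 remove [skics,oapcu,jgb] add [uzcca] -> 5 lines: swqrr lzron uzcca pqh inc
Hunk 4: at line 1 remove [uzcca] add [nigyz,eyev] -> 6 lines: swqrr lzron nigyz eyev pqh inc
Hunk 5: at line 2 remove [eyev] add [dtnr,cobz] -> 7 lines: swqrr lzron nigyz dtnr cobz pqh inc

Answer: swqrr
lzron
nigyz
dtnr
cobz
pqh
inc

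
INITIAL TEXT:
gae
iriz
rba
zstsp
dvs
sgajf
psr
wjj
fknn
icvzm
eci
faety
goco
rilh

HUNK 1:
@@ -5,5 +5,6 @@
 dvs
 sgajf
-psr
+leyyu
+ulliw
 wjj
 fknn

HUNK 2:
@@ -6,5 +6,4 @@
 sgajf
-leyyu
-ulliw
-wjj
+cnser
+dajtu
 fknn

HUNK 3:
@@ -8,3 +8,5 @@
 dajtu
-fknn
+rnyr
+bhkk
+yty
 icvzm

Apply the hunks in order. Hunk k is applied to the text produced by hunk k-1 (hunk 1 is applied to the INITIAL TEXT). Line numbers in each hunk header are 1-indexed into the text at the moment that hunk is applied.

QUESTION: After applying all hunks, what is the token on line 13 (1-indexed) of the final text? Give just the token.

Hunk 1: at line 5 remove [psr] add [leyyu,ulliw] -> 15 lines: gae iriz rba zstsp dvs sgajf leyyu ulliw wjj fknn icvzm eci faety goco rilh
Hunk 2: at line 6 remove [leyyu,ulliw,wjj] add [cnser,dajtu] -> 14 lines: gae iriz rba zstsp dvs sgajf cnser dajtu fknn icvzm eci faety goco rilh
Hunk 3: at line 8 remove [fknn] add [rnyr,bhkk,yty] -> 16 lines: gae iriz rba zstsp dvs sgajf cnser dajtu rnyr bhkk yty icvzm eci faety goco rilh
Final line 13: eci

Answer: eci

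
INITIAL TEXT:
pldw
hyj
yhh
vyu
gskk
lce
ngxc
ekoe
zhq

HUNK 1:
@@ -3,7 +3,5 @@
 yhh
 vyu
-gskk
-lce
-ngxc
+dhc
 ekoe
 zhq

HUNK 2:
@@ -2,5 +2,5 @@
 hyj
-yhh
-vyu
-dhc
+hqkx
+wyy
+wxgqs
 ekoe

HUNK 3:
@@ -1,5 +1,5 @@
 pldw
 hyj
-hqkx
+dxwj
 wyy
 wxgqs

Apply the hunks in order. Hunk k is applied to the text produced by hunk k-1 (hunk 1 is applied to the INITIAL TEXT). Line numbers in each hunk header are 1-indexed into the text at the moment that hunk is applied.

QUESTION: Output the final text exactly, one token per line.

Answer: pldw
hyj
dxwj
wyy
wxgqs
ekoe
zhq

Derivation:
Hunk 1: at line 3 remove [gskk,lce,ngxc] add [dhc] -> 7 lines: pldw hyj yhh vyu dhc ekoe zhq
Hunk 2: at line 2 remove [yhh,vyu,dhc] add [hqkx,wyy,wxgqs] -> 7 lines: pldw hyj hqkx wyy wxgqs ekoe zhq
Hunk 3: at line 1 remove [hqkx] add [dxwj] -> 7 lines: pldw hyj dxwj wyy wxgqs ekoe zhq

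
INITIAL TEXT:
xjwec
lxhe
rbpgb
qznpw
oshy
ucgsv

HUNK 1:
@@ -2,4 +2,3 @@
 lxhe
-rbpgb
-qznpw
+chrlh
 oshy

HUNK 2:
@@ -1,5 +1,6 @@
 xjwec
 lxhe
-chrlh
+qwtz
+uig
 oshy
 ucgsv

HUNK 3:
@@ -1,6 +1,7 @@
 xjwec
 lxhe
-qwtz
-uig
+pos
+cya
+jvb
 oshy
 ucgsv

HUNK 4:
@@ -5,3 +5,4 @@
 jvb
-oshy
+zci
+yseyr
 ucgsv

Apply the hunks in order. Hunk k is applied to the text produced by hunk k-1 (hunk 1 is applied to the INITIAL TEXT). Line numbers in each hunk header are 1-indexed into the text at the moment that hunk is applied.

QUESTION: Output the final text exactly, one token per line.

Answer: xjwec
lxhe
pos
cya
jvb
zci
yseyr
ucgsv

Derivation:
Hunk 1: at line 2 remove [rbpgb,qznpw] add [chrlh] -> 5 lines: xjwec lxhe chrlh oshy ucgsv
Hunk 2: at line 1 remove [chrlh] add [qwtz,uig] -> 6 lines: xjwec lxhe qwtz uig oshy ucgsv
Hunk 3: at line 1 remove [qwtz,uig] add [pos,cya,jvb] -> 7 lines: xjwec lxhe pos cya jvb oshy ucgsv
Hunk 4: at line 5 remove [oshy] add [zci,yseyr] -> 8 lines: xjwec lxhe pos cya jvb zci yseyr ucgsv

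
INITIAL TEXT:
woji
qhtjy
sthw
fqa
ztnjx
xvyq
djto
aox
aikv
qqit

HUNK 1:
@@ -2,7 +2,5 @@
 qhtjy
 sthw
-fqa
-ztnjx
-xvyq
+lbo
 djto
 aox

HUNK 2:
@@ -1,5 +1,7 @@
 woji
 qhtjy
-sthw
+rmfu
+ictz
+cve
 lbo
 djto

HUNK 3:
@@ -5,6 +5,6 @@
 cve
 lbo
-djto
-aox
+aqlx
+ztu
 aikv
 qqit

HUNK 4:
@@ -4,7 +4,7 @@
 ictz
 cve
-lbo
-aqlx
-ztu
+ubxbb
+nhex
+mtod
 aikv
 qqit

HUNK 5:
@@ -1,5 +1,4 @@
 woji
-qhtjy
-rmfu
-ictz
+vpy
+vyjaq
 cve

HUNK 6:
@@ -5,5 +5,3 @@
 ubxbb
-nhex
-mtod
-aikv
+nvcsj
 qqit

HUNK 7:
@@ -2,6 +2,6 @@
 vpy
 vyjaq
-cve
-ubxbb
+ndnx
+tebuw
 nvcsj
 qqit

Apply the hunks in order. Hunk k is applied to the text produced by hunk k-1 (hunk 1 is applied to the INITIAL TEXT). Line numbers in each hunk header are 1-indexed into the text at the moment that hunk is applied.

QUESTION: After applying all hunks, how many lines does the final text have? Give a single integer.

Answer: 7

Derivation:
Hunk 1: at line 2 remove [fqa,ztnjx,xvyq] add [lbo] -> 8 lines: woji qhtjy sthw lbo djto aox aikv qqit
Hunk 2: at line 1 remove [sthw] add [rmfu,ictz,cve] -> 10 lines: woji qhtjy rmfu ictz cve lbo djto aox aikv qqit
Hunk 3: at line 5 remove [djto,aox] add [aqlx,ztu] -> 10 lines: woji qhtjy rmfu ictz cve lbo aqlx ztu aikv qqit
Hunk 4: at line 4 remove [lbo,aqlx,ztu] add [ubxbb,nhex,mtod] -> 10 lines: woji qhtjy rmfu ictz cve ubxbb nhex mtod aikv qqit
Hunk 5: at line 1 remove [qhtjy,rmfu,ictz] add [vpy,vyjaq] -> 9 lines: woji vpy vyjaq cve ubxbb nhex mtod aikv qqit
Hunk 6: at line 5 remove [nhex,mtod,aikv] add [nvcsj] -> 7 lines: woji vpy vyjaq cve ubxbb nvcsj qqit
Hunk 7: at line 2 remove [cve,ubxbb] add [ndnx,tebuw] -> 7 lines: woji vpy vyjaq ndnx tebuw nvcsj qqit
Final line count: 7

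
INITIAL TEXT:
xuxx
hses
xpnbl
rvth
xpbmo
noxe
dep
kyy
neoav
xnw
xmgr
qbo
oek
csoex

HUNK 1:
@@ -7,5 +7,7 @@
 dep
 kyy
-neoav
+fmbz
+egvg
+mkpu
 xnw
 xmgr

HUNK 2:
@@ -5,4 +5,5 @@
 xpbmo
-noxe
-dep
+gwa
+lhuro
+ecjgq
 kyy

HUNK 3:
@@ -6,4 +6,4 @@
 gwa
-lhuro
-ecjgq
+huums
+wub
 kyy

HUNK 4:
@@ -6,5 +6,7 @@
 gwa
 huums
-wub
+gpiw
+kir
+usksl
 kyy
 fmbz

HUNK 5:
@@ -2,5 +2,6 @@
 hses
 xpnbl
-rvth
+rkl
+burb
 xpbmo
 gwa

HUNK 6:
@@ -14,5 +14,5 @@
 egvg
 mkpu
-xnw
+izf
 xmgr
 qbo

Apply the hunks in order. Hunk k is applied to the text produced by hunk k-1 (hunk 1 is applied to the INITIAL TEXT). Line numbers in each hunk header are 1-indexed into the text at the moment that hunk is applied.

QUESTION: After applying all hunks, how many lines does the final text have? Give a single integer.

Hunk 1: at line 7 remove [neoav] add [fmbz,egvg,mkpu] -> 16 lines: xuxx hses xpnbl rvth xpbmo noxe dep kyy fmbz egvg mkpu xnw xmgr qbo oek csoex
Hunk 2: at line 5 remove [noxe,dep] add [gwa,lhuro,ecjgq] -> 17 lines: xuxx hses xpnbl rvth xpbmo gwa lhuro ecjgq kyy fmbz egvg mkpu xnw xmgr qbo oek csoex
Hunk 3: at line 6 remove [lhuro,ecjgq] add [huums,wub] -> 17 lines: xuxx hses xpnbl rvth xpbmo gwa huums wub kyy fmbz egvg mkpu xnw xmgr qbo oek csoex
Hunk 4: at line 6 remove [wub] add [gpiw,kir,usksl] -> 19 lines: xuxx hses xpnbl rvth xpbmo gwa huums gpiw kir usksl kyy fmbz egvg mkpu xnw xmgr qbo oek csoex
Hunk 5: at line 2 remove [rvth] add [rkl,burb] -> 20 lines: xuxx hses xpnbl rkl burb xpbmo gwa huums gpiw kir usksl kyy fmbz egvg mkpu xnw xmgr qbo oek csoex
Hunk 6: at line 14 remove [xnw] add [izf] -> 20 lines: xuxx hses xpnbl rkl burb xpbmo gwa huums gpiw kir usksl kyy fmbz egvg mkpu izf xmgr qbo oek csoex
Final line count: 20

Answer: 20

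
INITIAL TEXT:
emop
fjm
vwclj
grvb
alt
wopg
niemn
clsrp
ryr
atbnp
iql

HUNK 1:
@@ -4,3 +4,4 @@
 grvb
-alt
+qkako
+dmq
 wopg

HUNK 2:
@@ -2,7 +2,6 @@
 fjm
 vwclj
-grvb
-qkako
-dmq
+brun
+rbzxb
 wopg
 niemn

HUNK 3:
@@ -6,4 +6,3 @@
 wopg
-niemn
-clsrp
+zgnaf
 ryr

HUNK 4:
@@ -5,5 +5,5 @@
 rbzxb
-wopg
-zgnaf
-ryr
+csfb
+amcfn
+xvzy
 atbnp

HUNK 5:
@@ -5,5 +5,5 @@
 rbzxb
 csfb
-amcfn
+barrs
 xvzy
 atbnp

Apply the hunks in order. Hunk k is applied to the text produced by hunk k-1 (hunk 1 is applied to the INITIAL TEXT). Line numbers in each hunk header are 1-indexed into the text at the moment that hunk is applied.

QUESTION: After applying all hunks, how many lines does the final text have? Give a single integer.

Answer: 10

Derivation:
Hunk 1: at line 4 remove [alt] add [qkako,dmq] -> 12 lines: emop fjm vwclj grvb qkako dmq wopg niemn clsrp ryr atbnp iql
Hunk 2: at line 2 remove [grvb,qkako,dmq] add [brun,rbzxb] -> 11 lines: emop fjm vwclj brun rbzxb wopg niemn clsrp ryr atbnp iql
Hunk 3: at line 6 remove [niemn,clsrp] add [zgnaf] -> 10 lines: emop fjm vwclj brun rbzxb wopg zgnaf ryr atbnp iql
Hunk 4: at line 5 remove [wopg,zgnaf,ryr] add [csfb,amcfn,xvzy] -> 10 lines: emop fjm vwclj brun rbzxb csfb amcfn xvzy atbnp iql
Hunk 5: at line 5 remove [amcfn] add [barrs] -> 10 lines: emop fjm vwclj brun rbzxb csfb barrs xvzy atbnp iql
Final line count: 10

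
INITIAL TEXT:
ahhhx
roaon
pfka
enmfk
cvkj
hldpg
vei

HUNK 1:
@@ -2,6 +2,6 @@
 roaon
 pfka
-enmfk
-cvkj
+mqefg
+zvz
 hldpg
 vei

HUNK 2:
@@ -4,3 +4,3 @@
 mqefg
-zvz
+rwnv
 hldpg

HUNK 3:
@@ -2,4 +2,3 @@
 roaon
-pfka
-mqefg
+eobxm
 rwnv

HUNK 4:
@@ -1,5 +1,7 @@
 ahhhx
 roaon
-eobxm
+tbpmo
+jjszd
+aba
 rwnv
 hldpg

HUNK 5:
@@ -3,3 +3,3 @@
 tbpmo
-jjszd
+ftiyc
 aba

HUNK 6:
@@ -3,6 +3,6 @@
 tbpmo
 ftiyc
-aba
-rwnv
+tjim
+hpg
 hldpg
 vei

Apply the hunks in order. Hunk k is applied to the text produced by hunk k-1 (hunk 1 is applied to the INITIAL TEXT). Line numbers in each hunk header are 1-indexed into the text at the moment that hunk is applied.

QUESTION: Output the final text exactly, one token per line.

Hunk 1: at line 2 remove [enmfk,cvkj] add [mqefg,zvz] -> 7 lines: ahhhx roaon pfka mqefg zvz hldpg vei
Hunk 2: at line 4 remove [zvz] add [rwnv] -> 7 lines: ahhhx roaon pfka mqefg rwnv hldpg vei
Hunk 3: at line 2 remove [pfka,mqefg] add [eobxm] -> 6 lines: ahhhx roaon eobxm rwnv hldpg vei
Hunk 4: at line 1 remove [eobxm] add [tbpmo,jjszd,aba] -> 8 lines: ahhhx roaon tbpmo jjszd aba rwnv hldpg vei
Hunk 5: at line 3 remove [jjszd] add [ftiyc] -> 8 lines: ahhhx roaon tbpmo ftiyc aba rwnv hldpg vei
Hunk 6: at line 3 remove [aba,rwnv] add [tjim,hpg] -> 8 lines: ahhhx roaon tbpmo ftiyc tjim hpg hldpg vei

Answer: ahhhx
roaon
tbpmo
ftiyc
tjim
hpg
hldpg
vei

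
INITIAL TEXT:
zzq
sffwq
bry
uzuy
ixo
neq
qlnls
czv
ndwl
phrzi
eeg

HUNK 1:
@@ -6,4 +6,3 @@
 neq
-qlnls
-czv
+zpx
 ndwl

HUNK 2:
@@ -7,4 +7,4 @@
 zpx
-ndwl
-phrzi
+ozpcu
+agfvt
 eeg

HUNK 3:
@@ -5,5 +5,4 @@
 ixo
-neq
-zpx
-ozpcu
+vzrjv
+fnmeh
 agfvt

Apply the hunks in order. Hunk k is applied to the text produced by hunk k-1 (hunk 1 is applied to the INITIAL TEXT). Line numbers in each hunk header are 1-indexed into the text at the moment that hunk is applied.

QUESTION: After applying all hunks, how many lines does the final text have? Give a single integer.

Hunk 1: at line 6 remove [qlnls,czv] add [zpx] -> 10 lines: zzq sffwq bry uzuy ixo neq zpx ndwl phrzi eeg
Hunk 2: at line 7 remove [ndwl,phrzi] add [ozpcu,agfvt] -> 10 lines: zzq sffwq bry uzuy ixo neq zpx ozpcu agfvt eeg
Hunk 3: at line 5 remove [neq,zpx,ozpcu] add [vzrjv,fnmeh] -> 9 lines: zzq sffwq bry uzuy ixo vzrjv fnmeh agfvt eeg
Final line count: 9

Answer: 9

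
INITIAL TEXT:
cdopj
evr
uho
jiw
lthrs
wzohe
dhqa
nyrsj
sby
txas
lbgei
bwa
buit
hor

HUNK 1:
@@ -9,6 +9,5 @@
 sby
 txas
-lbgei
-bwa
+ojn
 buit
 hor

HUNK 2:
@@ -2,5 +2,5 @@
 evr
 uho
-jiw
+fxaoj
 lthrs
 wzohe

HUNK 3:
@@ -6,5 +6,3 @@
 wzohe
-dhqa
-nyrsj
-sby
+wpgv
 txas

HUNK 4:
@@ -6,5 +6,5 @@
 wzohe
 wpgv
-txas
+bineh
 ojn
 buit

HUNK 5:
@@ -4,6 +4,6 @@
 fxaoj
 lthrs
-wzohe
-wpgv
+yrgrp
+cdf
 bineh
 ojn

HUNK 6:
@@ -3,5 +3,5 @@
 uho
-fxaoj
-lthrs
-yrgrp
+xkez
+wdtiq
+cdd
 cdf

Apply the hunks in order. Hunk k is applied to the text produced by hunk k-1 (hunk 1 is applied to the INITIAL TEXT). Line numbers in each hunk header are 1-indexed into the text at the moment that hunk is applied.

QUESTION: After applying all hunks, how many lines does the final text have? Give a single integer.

Answer: 11

Derivation:
Hunk 1: at line 9 remove [lbgei,bwa] add [ojn] -> 13 lines: cdopj evr uho jiw lthrs wzohe dhqa nyrsj sby txas ojn buit hor
Hunk 2: at line 2 remove [jiw] add [fxaoj] -> 13 lines: cdopj evr uho fxaoj lthrs wzohe dhqa nyrsj sby txas ojn buit hor
Hunk 3: at line 6 remove [dhqa,nyrsj,sby] add [wpgv] -> 11 lines: cdopj evr uho fxaoj lthrs wzohe wpgv txas ojn buit hor
Hunk 4: at line 6 remove [txas] add [bineh] -> 11 lines: cdopj evr uho fxaoj lthrs wzohe wpgv bineh ojn buit hor
Hunk 5: at line 4 remove [wzohe,wpgv] add [yrgrp,cdf] -> 11 lines: cdopj evr uho fxaoj lthrs yrgrp cdf bineh ojn buit hor
Hunk 6: at line 3 remove [fxaoj,lthrs,yrgrp] add [xkez,wdtiq,cdd] -> 11 lines: cdopj evr uho xkez wdtiq cdd cdf bineh ojn buit hor
Final line count: 11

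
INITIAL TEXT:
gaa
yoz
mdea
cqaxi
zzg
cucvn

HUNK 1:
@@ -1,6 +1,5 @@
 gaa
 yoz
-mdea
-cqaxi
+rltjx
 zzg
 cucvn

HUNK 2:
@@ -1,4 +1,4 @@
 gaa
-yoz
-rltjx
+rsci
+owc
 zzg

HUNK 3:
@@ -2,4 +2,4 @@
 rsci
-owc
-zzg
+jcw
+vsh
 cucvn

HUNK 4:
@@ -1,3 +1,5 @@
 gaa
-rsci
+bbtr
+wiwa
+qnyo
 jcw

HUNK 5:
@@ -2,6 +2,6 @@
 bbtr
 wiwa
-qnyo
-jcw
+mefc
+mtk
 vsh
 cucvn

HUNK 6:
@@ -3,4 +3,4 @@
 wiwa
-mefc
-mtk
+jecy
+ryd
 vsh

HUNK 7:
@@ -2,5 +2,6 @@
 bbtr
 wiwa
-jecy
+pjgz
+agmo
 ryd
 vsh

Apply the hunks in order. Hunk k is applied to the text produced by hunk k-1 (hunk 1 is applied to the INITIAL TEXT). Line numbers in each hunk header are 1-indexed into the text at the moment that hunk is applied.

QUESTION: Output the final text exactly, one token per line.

Answer: gaa
bbtr
wiwa
pjgz
agmo
ryd
vsh
cucvn

Derivation:
Hunk 1: at line 1 remove [mdea,cqaxi] add [rltjx] -> 5 lines: gaa yoz rltjx zzg cucvn
Hunk 2: at line 1 remove [yoz,rltjx] add [rsci,owc] -> 5 lines: gaa rsci owc zzg cucvn
Hunk 3: at line 2 remove [owc,zzg] add [jcw,vsh] -> 5 lines: gaa rsci jcw vsh cucvn
Hunk 4: at line 1 remove [rsci] add [bbtr,wiwa,qnyo] -> 7 lines: gaa bbtr wiwa qnyo jcw vsh cucvn
Hunk 5: at line 2 remove [qnyo,jcw] add [mefc,mtk] -> 7 lines: gaa bbtr wiwa mefc mtk vsh cucvn
Hunk 6: at line 3 remove [mefc,mtk] add [jecy,ryd] -> 7 lines: gaa bbtr wiwa jecy ryd vsh cucvn
Hunk 7: at line 2 remove [jecy] add [pjgz,agmo] -> 8 lines: gaa bbtr wiwa pjgz agmo ryd vsh cucvn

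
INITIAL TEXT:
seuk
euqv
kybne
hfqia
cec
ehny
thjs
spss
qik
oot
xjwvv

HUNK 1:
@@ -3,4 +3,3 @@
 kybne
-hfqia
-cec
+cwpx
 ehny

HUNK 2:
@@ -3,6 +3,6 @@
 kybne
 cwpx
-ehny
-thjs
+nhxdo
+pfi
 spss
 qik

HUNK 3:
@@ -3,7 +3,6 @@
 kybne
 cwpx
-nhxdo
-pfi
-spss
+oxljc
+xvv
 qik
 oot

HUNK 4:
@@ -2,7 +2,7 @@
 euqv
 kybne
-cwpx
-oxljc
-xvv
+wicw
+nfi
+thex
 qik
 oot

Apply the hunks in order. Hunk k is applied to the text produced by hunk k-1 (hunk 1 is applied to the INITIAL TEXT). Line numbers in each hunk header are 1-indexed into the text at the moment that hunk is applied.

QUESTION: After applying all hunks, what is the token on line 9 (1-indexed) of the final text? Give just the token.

Answer: xjwvv

Derivation:
Hunk 1: at line 3 remove [hfqia,cec] add [cwpx] -> 10 lines: seuk euqv kybne cwpx ehny thjs spss qik oot xjwvv
Hunk 2: at line 3 remove [ehny,thjs] add [nhxdo,pfi] -> 10 lines: seuk euqv kybne cwpx nhxdo pfi spss qik oot xjwvv
Hunk 3: at line 3 remove [nhxdo,pfi,spss] add [oxljc,xvv] -> 9 lines: seuk euqv kybne cwpx oxljc xvv qik oot xjwvv
Hunk 4: at line 2 remove [cwpx,oxljc,xvv] add [wicw,nfi,thex] -> 9 lines: seuk euqv kybne wicw nfi thex qik oot xjwvv
Final line 9: xjwvv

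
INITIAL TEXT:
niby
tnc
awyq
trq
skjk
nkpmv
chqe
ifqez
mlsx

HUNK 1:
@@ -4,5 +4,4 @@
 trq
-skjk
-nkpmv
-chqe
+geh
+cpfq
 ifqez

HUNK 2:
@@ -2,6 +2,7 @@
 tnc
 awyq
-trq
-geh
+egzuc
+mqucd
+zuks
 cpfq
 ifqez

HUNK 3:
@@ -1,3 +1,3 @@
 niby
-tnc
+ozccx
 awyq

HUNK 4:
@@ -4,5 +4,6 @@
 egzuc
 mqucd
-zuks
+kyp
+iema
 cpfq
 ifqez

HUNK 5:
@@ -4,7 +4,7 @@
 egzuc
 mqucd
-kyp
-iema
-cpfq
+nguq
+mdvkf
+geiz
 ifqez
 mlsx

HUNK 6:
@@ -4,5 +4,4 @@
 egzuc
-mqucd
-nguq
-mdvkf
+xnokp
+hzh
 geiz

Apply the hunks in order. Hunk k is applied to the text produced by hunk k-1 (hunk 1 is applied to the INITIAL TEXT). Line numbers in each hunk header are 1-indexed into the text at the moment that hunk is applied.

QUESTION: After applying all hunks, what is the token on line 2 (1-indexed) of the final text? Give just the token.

Hunk 1: at line 4 remove [skjk,nkpmv,chqe] add [geh,cpfq] -> 8 lines: niby tnc awyq trq geh cpfq ifqez mlsx
Hunk 2: at line 2 remove [trq,geh] add [egzuc,mqucd,zuks] -> 9 lines: niby tnc awyq egzuc mqucd zuks cpfq ifqez mlsx
Hunk 3: at line 1 remove [tnc] add [ozccx] -> 9 lines: niby ozccx awyq egzuc mqucd zuks cpfq ifqez mlsx
Hunk 4: at line 4 remove [zuks] add [kyp,iema] -> 10 lines: niby ozccx awyq egzuc mqucd kyp iema cpfq ifqez mlsx
Hunk 5: at line 4 remove [kyp,iema,cpfq] add [nguq,mdvkf,geiz] -> 10 lines: niby ozccx awyq egzuc mqucd nguq mdvkf geiz ifqez mlsx
Hunk 6: at line 4 remove [mqucd,nguq,mdvkf] add [xnokp,hzh] -> 9 lines: niby ozccx awyq egzuc xnokp hzh geiz ifqez mlsx
Final line 2: ozccx

Answer: ozccx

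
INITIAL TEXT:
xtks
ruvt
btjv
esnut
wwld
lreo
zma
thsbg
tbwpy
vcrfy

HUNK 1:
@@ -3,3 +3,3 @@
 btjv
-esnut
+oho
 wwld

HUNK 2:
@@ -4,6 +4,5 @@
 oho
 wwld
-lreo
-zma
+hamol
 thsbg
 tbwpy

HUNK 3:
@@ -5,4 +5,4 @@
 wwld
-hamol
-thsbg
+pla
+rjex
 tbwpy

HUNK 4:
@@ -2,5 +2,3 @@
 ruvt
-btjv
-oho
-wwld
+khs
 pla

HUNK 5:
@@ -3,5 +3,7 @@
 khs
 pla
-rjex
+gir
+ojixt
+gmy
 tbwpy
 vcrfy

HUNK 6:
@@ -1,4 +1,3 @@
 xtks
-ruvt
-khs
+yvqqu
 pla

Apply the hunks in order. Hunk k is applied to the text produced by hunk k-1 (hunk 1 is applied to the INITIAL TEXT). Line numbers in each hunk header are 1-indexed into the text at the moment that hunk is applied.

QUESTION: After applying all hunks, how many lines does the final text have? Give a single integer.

Answer: 8

Derivation:
Hunk 1: at line 3 remove [esnut] add [oho] -> 10 lines: xtks ruvt btjv oho wwld lreo zma thsbg tbwpy vcrfy
Hunk 2: at line 4 remove [lreo,zma] add [hamol] -> 9 lines: xtks ruvt btjv oho wwld hamol thsbg tbwpy vcrfy
Hunk 3: at line 5 remove [hamol,thsbg] add [pla,rjex] -> 9 lines: xtks ruvt btjv oho wwld pla rjex tbwpy vcrfy
Hunk 4: at line 2 remove [btjv,oho,wwld] add [khs] -> 7 lines: xtks ruvt khs pla rjex tbwpy vcrfy
Hunk 5: at line 3 remove [rjex] add [gir,ojixt,gmy] -> 9 lines: xtks ruvt khs pla gir ojixt gmy tbwpy vcrfy
Hunk 6: at line 1 remove [ruvt,khs] add [yvqqu] -> 8 lines: xtks yvqqu pla gir ojixt gmy tbwpy vcrfy
Final line count: 8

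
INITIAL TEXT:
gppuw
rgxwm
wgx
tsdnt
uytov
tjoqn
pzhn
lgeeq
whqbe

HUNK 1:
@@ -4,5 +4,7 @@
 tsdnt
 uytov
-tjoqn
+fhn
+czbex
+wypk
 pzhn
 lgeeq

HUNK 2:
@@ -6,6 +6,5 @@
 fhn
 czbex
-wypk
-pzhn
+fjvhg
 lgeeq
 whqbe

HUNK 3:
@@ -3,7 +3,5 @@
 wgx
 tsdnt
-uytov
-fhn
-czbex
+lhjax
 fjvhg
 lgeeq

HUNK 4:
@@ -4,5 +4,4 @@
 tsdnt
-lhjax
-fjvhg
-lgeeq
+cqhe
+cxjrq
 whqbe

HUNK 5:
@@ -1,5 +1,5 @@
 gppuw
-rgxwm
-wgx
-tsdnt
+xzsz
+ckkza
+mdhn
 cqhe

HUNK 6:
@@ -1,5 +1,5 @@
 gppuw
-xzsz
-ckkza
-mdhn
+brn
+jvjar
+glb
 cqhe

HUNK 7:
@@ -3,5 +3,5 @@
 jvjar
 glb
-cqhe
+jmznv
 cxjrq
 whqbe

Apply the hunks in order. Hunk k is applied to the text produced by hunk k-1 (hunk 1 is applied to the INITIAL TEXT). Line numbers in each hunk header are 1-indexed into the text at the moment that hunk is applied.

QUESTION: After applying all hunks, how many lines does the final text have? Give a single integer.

Hunk 1: at line 4 remove [tjoqn] add [fhn,czbex,wypk] -> 11 lines: gppuw rgxwm wgx tsdnt uytov fhn czbex wypk pzhn lgeeq whqbe
Hunk 2: at line 6 remove [wypk,pzhn] add [fjvhg] -> 10 lines: gppuw rgxwm wgx tsdnt uytov fhn czbex fjvhg lgeeq whqbe
Hunk 3: at line 3 remove [uytov,fhn,czbex] add [lhjax] -> 8 lines: gppuw rgxwm wgx tsdnt lhjax fjvhg lgeeq whqbe
Hunk 4: at line 4 remove [lhjax,fjvhg,lgeeq] add [cqhe,cxjrq] -> 7 lines: gppuw rgxwm wgx tsdnt cqhe cxjrq whqbe
Hunk 5: at line 1 remove [rgxwm,wgx,tsdnt] add [xzsz,ckkza,mdhn] -> 7 lines: gppuw xzsz ckkza mdhn cqhe cxjrq whqbe
Hunk 6: at line 1 remove [xzsz,ckkza,mdhn] add [brn,jvjar,glb] -> 7 lines: gppuw brn jvjar glb cqhe cxjrq whqbe
Hunk 7: at line 3 remove [cqhe] add [jmznv] -> 7 lines: gppuw brn jvjar glb jmznv cxjrq whqbe
Final line count: 7

Answer: 7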